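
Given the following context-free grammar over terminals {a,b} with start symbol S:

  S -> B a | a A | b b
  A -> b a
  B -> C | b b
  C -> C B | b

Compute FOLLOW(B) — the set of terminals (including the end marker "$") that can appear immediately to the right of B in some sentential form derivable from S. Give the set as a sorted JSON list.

FIRST iteration:
iter 1:
  A via A→b a: +{b}
  B via B→b b: +{b}
  C via C→b: +{b}
  S via S→B a: +{b}
  S via S→a A: +{a}
  S: {a,b}  A: {b}  B: {b}  C: {b}
iter 2: — fixpoint
  S: {a,b}  A: {b}  B: {b}  C: {b}

Compute FOLLOW by fixpoint:
initialize: $ ∈ FOLLOW(S)
iter 1:
  C→C B: FOLLOW(C) ⊇ FIRST(B) = {b}; new: +{b}
  C→C B: FOLLOW(B) ⊇ FOLLOW(C) ⊇ {b}; new: +{b}
  S→B a: FOLLOW(B) ⊇ FIRST(a) = {a}; new: +{a}
  S→a A: FOLLOW(A) ⊇ FOLLOW(S) ⊇ {$}; new: +{$}
  FOLLOW(S)={$}  FOLLOW(A)={$}  FOLLOW(B)={a,b}  FOLLOW(C)={b}
iter 2:
  B→C: FOLLOW(C) ⊇ FOLLOW(B) ⊇ {a,b}; new: +{a}
  FOLLOW(S)={$}  FOLLOW(A)={$}  FOLLOW(B)={a,b}  FOLLOW(C)={a,b}
iter 3: — fixpoint
  FOLLOW(S)={$}  FOLLOW(A)={$}  FOLLOW(B)={a,b}  FOLLOW(C)={a,b}

FOLLOW(B) = ["a", "b"]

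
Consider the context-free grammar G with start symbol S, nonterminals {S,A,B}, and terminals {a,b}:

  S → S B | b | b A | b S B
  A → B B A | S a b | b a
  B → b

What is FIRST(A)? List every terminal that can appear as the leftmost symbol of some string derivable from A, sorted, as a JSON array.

FIRST iteration:
pass 1:
  A via A→b a: +{b}
  B via B→b: +{b}
  S via S→b: +{b}
  FIRST[S]={b}  FIRST[A]={b}  FIRST[B]={b}
pass 2: (stable)
  FIRST[S]={b}  FIRST[A]={b}  FIRST[B]={b}

FIRST(A) = ["b"]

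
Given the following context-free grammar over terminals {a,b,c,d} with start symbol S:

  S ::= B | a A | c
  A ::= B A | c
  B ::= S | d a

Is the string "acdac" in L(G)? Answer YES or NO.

CNF form of G:
  S -> T0 A | T1 T0 | c
  A -> B A | c
  B -> T0 A | T1 T0 | c
  T0 -> a
  T1 -> d

CYK table (by increasing span):
  [0..0]={T0}  "a"  orig:{}
  [1..1]={A,B,S}  "c"
  [2..2]={T1}  "d"  orig:{}
  [3..3]={T0}  "a"  orig:{}
  [4..4]={A,B,S}  "c"
  [0..1]={B,S}  "ac"
  [1..2]=∅  "cd"
  [2..3]={B,S}  "da"
  [3..4]={B,S}  "ac"
  [0..2]=∅  "acd"
  [1..3]=∅  "cda"
  [2..4]={A}  "dac"
  [0..3]=∅  "acda"
  [1..4]={A}  "cdac"
  [0..4]={A,B,S}  "acdac"

S ∈ T[0,4] ⇒ YES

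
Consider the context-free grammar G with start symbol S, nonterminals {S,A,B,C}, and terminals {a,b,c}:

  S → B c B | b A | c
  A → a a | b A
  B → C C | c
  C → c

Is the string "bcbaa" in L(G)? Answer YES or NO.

CNF form of G:
  S -> B X3 | T1 A | c
  A -> T0 T0 | T1 A
  B -> C C | c
  C -> c
  T0 -> a
  T1 -> b
  T2 -> c
  X3 -> T2 B

CYK fill:
  T[0,0] 'b' = {T1}  orig:{}
  T[1,1] 'c' = {B,C,S,T2}  orig:{B,C,S}
  T[2,2] 'b' = {T1}  orig:{}
  T[3,3] 'a' = {T0}  orig:{}
  T[4,4] 'a' = {T0}  orig:{}
  T[0,1] 'bc' = ∅
  T[1,2] 'cb' = ∅
  T[2,3] 'ba' = ∅
  T[3,4] 'aa' = {A}
  T[0,2] 'bcb' = ∅
  T[1,3] 'cba' = ∅
  T[2,4] 'baa' = {A,S}
  T[0,3] 'bcba' = ∅
  T[1,4] 'cbaa' = ∅
  T[0,4] 'bcbaa' = ∅

S ∉ T[0,4] ⇒ NO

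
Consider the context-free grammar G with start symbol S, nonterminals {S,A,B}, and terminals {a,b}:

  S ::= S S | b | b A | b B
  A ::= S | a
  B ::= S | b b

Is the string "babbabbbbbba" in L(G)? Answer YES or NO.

CNF form of G:
  S -> S S | T0 A | T0 B | b
  A -> S S | T0 A | T0 B | a | b
  B -> S S | T0 A | T0 B | T0 T0 | b
  T0 -> b

Fill CYK table bottom-up:
  cell(0,0) b: {A,B,S,T0}  orig:{A,B,S}
  cell(1,1) a: {A}
  cell(2,2) b: {A,B,S,T0}  orig:{A,B,S}
  cell(3,3) b: {A,B,S,T0}  orig:{A,B,S}
  cell(4,4) a: {A}
  cell(5,5) b: {A,B,S,T0}  orig:{A,B,S}
  cell(6,6) b: {A,B,S,T0}  orig:{A,B,S}
  cell(7,7) b: {A,B,S,T0}  orig:{A,B,S}
  cell(8,8) b: {A,B,S,T0}  orig:{A,B,S}
  cell(9,9) b: {A,B,S,T0}  orig:{A,B,S}
  cell(10,10) b: {A,B,S,T0}  orig:{A,B,S}
  cell(11,11) a: {A}
  cell(0,1) ba: {A,B,S}
  cell(1,2) ab: ∅
  cell(2,3) bb: {A,B,S}
  cell(3,4) ba: {A,B,S}
  cell(4,5) ab: ∅
  cell(5,6) bb: {A,B,S}
  cell(6,7) bb: {A,B,S}
  cell(7,8) bb: {A,B,S}
  cell(8,9) bb: {A,B,S}
  cell(9,10) bb: {A,B,S}
  cell(10,11) ba: {A,B,S}
  cell(0,2) bab: {A,B,S}
  cell(1,3) abb: ∅
  cell(2,4) bba: {A,B,S}
  cell(3,5) bab: {A,B,S}
  cell(4,6) abb: ∅
  cell(5,7) bbb: {A,B,S}
  cell(6,8) bbb: {A,B,S}
  cell(7,9) bbb: {A,B,S}
  cell(8,10) bbb: {A,B,S}
  cell(9,11) bba: {A,B,S}
  cell(0,3) babb: {A,B,S}
  cell(1,4) abba: ∅
  cell(2,5) bbab: {A,B,S}
  cell(3,6) babb: {A,B,S}
  cell(4,7) abbb: ∅
  cell(5,8) bbbb: {A,B,S}
  cell(6,9) bbbb: {A,B,S}
  cell(7,10) bbbb: {A,B,S}
  cell(8,11) bbba: {A,B,S}
  cell(0,4) babba: {A,B,S}
  cell(1,5) abbab: ∅
  cell(2,6) bbabb: {A,B,S}
  cell(3,7) babbb: {A,B,S}
  cell(4,8) abbbb: ∅
  cell(5,9) bbbbb: {A,B,S}
  cell(6,10) bbbbb: {A,B,S}
  cell(7,11) bbbba: {A,B,S}
  cell(0,5) babbab: {A,B,S}
  cell(1,6) abbabb: ∅
  cell(2,7) bbabbb: {A,B,S}
  cell(3,8) babbbb: {A,B,S}
  cell(4,9) abbbbb: ∅
  cell(5,10) bbbbbb: {A,B,S}
  cell(6,11) bbbbba: {A,B,S}
  cell(0,6) babbabb: {A,B,S}
  cell(1,7) abbabbb: ∅
  cell(2,8) bbabbbb: {A,B,S}
  cell(3,9) babbbbb: {A,B,S}
  cell(4,10) abbbbbb: ∅
  cell(5,11) bbbbbba: {A,B,S}
  cell(0,7) babbabbb: {A,B,S}
  cell(1,8) abbabbbb: ∅
  cell(2,9) bbabbbbb: {A,B,S}
  cell(3,10) babbbbbb: {A,B,S}
  cell(4,11) abbbbbba: ∅
  cell(0,8) babbabbbb: {A,B,S}
  cell(1,9) abbabbbbb: ∅
  cell(2,10) bbabbbbbb: {A,B,S}
  cell(3,11) babbbbbba: {A,B,S}
  cell(0,9) babbabbbbb: {A,B,S}
  cell(1,10) abbabbbbbb: ∅
  cell(2,11) bbabbbbbba: {A,B,S}
  cell(0,10) babbabbbbbb: {A,B,S}
  cell(1,11) abbabbbbbba: ∅
  cell(0,11) babbabbbbbba: {A,B,S}

S ∈ T[0,11] ⇒ YES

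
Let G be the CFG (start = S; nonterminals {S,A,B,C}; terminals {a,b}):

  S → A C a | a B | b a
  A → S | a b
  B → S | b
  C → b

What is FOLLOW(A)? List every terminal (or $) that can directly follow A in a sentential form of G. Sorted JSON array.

FIRST iteration:
round 1:
  A via A→a b: +{a}
  B via B→b: +{b}
  C via C→b: +{b}
  S via S→A C a: +{a}
  S via S→b a: +{b}
  FIRST[S]={a,b}  FIRST[A]={a}  FIRST[B]={b}  FIRST[C]={b}
round 2:
  A via A→S: +{b}
  B via B→S: +{a}
  FIRST[S]={a,b}  FIRST[A]={a,b}  FIRST[B]={a,b}  FIRST[C]={b}
round 3: (no change)
  FIRST[S]={a,b}  FIRST[A]={a,b}  FIRST[B]={a,b}  FIRST[C]={b}

Compute FOLLOW by fixpoint:
FOLLOW(S) := {$}
pass 1:
  S→A C a: FOLLOW(A) ⊇ FIRST(C) = {b}; new: +{b}
  S→A C a: FOLLOW(C) ⊇ FIRST(a) = {a}; new: +{a}
  S→a B: FOLLOW(B) ⊇ FOLLOW(S) ⊇ {$}; new: +{$}
  FOLLOW(S)={$}  FOLLOW(A)={b}  FOLLOW(B)={$}  FOLLOW(C)={a}
pass 2:
  A→S: FOLLOW(S) ⊇ FOLLOW(A) ⊇ {b}; new: +{b}
  S→a B: FOLLOW(B) ⊇ FOLLOW(S) ⊇ {$,b}; new: +{b}
  FOLLOW(S)={$,b}  FOLLOW(A)={b}  FOLLOW(B)={$,b}  FOLLOW(C)={a}
pass 3: (stable)
  FOLLOW(S)={$,b}  FOLLOW(A)={b}  FOLLOW(B)={$,b}  FOLLOW(C)={a}

FOLLOW(A) = ["b"]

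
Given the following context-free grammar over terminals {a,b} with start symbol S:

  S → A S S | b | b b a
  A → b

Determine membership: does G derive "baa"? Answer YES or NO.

Convert to CNF:
  S -> A X2 | T0 X3 | b
  A -> b
  T0 -> b
  T1 -> a
  X2 -> S S
  X3 -> T0 T1

CYK fill:
  cell(0,0) b: {A,S,T0}  orig:{A,S}
  cell(1,1) a: {T1}  orig:{}
  cell(2,2) a: {T1}  orig:{}
  cell(0,1) ba: {X3}  orig:{}
  cell(1,2) aa: ∅
  cell(0,2) baa: ∅

S ∉ T[0,2] ⇒ NO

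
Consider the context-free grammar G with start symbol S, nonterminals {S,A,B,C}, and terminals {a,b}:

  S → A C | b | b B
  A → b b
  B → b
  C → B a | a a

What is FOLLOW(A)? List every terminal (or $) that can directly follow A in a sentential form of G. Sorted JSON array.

FIRST sets, iterate to fixpoint:
round 1:
  A via A→b b: +{b}
  B via B→b: +{b}
  C via C→B a: +{b}
  C via C→a a: +{a}
  S via S→A C: +{b}
  S: {b}  A: {b}  B: {b}  C: {a,b}
round 2: (no change)
  S: {b}  A: {b}  B: {b}  C: {a,b}

FOLLOW sets:
seed FOLLOW(S) with $
[1]
  C→B a: FOLLOW(B) ⊇ FIRST(a) = {a}; new: +{a}
  S→A C: FOLLOW(A) ⊇ FIRST(C) = {a,b}; new: +{a,b}
  S→A C: FOLLOW(C) ⊇ FOLLOW(S) ⊇ {$}; new: +{$}
  S→b B: FOLLOW(B) ⊇ FOLLOW(S) ⊇ {$}; new: +{$}
  FOLLOW[S]={$}  FOLLOW[A]={a,b}  FOLLOW[B]={$,a}  FOLLOW[C]={$}
[2] (stable)
  FOLLOW[S]={$}  FOLLOW[A]={a,b}  FOLLOW[B]={$,a}  FOLLOW[C]={$}

FOLLOW(A) = ["a", "b"]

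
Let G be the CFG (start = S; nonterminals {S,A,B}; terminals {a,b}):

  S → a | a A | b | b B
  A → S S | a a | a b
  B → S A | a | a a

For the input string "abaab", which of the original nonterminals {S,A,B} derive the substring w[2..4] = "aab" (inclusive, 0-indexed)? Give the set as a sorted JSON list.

CNF form of G:
  S -> T0 A | T1 B | a | b
  A -> S S | T0 T0 | T0 T1
  B -> S A | T0 T0 | a
  T0 -> a
  T1 -> b

Fill CYK table bottom-up, restricted to cells inside w[2..4]:
  [2..2]={B,S,T0}  "a"  orig:{B,S}
  [3..3]={B,S,T0}  "a"  orig:{B,S}
  [4..4]={S,T1}  "b"  orig:{S}
  [2..3]={A,B}  "aa"
  [3..4]={A}  "ab"
  [2..4]={B,S}  "aab"

Original NTs in T[2,4] deriving "aab": ["B", "S"]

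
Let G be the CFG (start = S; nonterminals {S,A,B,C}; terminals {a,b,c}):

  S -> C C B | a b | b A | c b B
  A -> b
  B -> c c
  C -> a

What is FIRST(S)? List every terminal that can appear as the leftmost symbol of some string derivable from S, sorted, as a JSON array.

FIRST sets, iterate to fixpoint:
iter 1:
  A via A→b: +{b}
  B via B→c c: +{c}
  C via C→a: +{a}
  S via S→C C B: +{a}
  S via S→b A: +{b}
  S via S→c b B: +{c}
  FIRST(S)={a,b,c}  FIRST(A)={b}  FIRST(B)={c}  FIRST(C)={a}
iter 2: done
  FIRST(S)={a,b,c}  FIRST(A)={b}  FIRST(B)={c}  FIRST(C)={a}

FIRST(S) = ["a", "b", "c"]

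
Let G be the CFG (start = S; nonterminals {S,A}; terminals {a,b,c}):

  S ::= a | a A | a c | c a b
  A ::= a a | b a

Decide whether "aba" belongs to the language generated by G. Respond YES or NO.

Convert to CNF:
  S -> T0 A | T0 T2 | T2 X3 | a
  A -> T0 T0 | T1 T0
  T0 -> a
  T1 -> b
  T2 -> c
  X3 -> T0 T1

CYK table (by increasing span):
  cell(0,0) a: {S,T0}  orig:{S}
  cell(1,1) b: {T1}  orig:{}
  cell(2,2) a: {S,T0}  orig:{S}
  cell(0,1) ab: {X3}  orig:{}
  cell(1,2) ba: {A}
  cell(0,2) aba: {S}

S ∈ T[0,2] ⇒ YES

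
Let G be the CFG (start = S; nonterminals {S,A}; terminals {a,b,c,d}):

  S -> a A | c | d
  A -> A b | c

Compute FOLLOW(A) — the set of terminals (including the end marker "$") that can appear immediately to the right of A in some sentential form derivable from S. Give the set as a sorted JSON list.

FIRST sets, iterate to fixpoint:
round 1:
  A via A→c: +{c}
  S via S→a A: +{a}
  S via S→c: +{c}
  S via S→d: +{d}
  FIRST(S)={a,c,d}  FIRST(A)={c}
round 2: done
  FIRST(S)={a,c,d}  FIRST(A)={c}

FOLLOW sets:
seed FOLLOW(S) with $
iter 1:
  A→A b: FOLLOW(A) ⊇ FIRST(b) = {b}; new: +{b}
  S→a A: FOLLOW(A) ⊇ FOLLOW(S) ⊇ {$}; new: +{$}
  FOLLOW(S)={$}  FOLLOW(A)={$,b}
iter 2: done
  FOLLOW(S)={$}  FOLLOW(A)={$,b}

FOLLOW(A) = ["$", "b"]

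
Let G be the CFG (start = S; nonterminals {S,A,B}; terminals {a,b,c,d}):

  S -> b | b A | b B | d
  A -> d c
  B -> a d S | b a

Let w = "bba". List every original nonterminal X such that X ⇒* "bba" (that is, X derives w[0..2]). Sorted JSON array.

CNF form of G:
  S -> T3 A | T3 B | b | d
  A -> T0 T1
  B -> T2 X4 | T3 T2
  T0 -> d
  T1 -> c
  T2 -> a
  T3 -> b
  X4 -> T0 S

Fill CYK table bottom-up (cells [i..j] with 0 ≤ i ≤ j ≤ 2 only):
  [0..0]={S,T3}  "b"  orig:{S}
  [1..1]={S,T3}  "b"  orig:{S}
  [2..2]={T2}  "a"  orig:{}
  [0..1]=∅  "bb"
  [1..2]={B}  "ba"
  [0..2]={S}  "bba"

Original NTs in T[0,2] deriving "bba": ["S"]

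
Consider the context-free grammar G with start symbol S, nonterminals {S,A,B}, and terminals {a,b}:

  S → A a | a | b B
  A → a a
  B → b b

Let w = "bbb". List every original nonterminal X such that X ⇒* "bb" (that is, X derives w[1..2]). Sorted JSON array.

CNF form of G:
  S -> A T0 | T1 B | a
  A -> T0 T0
  B -> T1 T1
  T0 -> a
  T1 -> b

CYK table (by increasing span) — only the sub-triangle for w[1..2]:
  T[1,1] 'b' = {T1}  orig:{}
  T[2,2] 'b' = {T1}  orig:{}
  T[1,2] 'bb' = {B}

Original NTs in T[1,2] deriving "bb": ["B"]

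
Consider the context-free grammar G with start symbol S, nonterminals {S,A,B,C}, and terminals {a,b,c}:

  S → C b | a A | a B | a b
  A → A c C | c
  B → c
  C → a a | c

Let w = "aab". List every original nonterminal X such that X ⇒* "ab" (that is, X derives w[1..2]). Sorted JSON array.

Convert to CNF:
  S -> C T2 | T1 A | T1 B | T1 T2
  A -> A X3 | c
  B -> c
  C -> T1 T1 | c
  T0 -> c
  T1 -> a
  T2 -> b
  X3 -> T0 C

CYK fill — only the sub-triangle for w[1..2]:
  cell(1,1) a: {T1}  orig:{}
  cell(2,2) b: {T2}  orig:{}
  cell(1,2) ab: {S}

Original NTs in T[1,2] deriving "ab": ["S"]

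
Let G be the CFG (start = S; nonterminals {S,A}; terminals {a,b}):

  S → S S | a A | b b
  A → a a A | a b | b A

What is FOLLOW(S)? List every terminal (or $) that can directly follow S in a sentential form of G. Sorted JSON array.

FIRST iteration:
pass 1:
  A via A→a a A: +{a}
  A via A→b A: +{b}
  S via S→a A: +{a}
  S via S→b b: +{b}
  FIRST[S]={a,b}  FIRST[A]={a,b}
pass 2: (stable)
  FIRST[S]={a,b}  FIRST[A]={a,b}

FOLLOW iteration:
initialize: $ ∈ FOLLOW(S)
pass 1:
  S→S S: FOLLOW(S) ⊇ FIRST(S) = {a,b}; new: +{a,b}
  S→a A: FOLLOW(A) ⊇ FOLLOW(S) ⊇ {$,a,b}; new: +{$,a,b}
  S: {$,a,b}  A: {$,a,b}
pass 2: (no change)
  S: {$,a,b}  A: {$,a,b}

FOLLOW(S) = ["$", "a", "b"]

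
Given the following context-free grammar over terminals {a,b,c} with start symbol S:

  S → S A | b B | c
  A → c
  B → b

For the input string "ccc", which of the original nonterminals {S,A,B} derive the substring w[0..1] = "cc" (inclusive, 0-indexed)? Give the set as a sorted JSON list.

Convert to CNF:
  S -> S A | T0 B | c
  A -> c
  B -> b
  T0 -> b

CYK table (by increasing span) — only the sub-triangle for w[0..1]:
  T[0,0] 'c' = {A,S}
  T[1,1] 'c' = {A,S}
  T[0,1] 'cc' = {S}

Original NTs in T[0,1] deriving "cc": ["S"]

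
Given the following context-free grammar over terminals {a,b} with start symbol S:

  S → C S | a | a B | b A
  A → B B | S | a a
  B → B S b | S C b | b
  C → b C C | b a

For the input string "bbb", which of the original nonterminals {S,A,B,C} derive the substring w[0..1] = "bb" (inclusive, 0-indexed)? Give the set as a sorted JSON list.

Convert to CNF:
  S -> C S | T0 B | T1 A | a
  A -> B B | C S | T0 B | T0 T0 | T1 A | a
  B -> B X2 | S X3 | b
  C -> T1 T0 | T1 X4
  T0 -> a
  T1 -> b
  X2 -> S T1
  X3 -> C T1
  X4 -> C C

Fill CYK table bottom-up (cells [i..j] with 0 ≤ i ≤ j ≤ 1 only):
  [0..0]={B,T1}  "b"  orig:{B}
  [1..1]={B,T1}  "b"  orig:{B}
  [0..1]={A}  "bb"

Original NTs in T[0,1] deriving "bb": ["A"]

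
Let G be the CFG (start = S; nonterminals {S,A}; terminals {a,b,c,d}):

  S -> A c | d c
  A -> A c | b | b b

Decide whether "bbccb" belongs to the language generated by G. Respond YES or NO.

Convert to CNF:
  S -> A T0 | T2 T0
  A -> A T0 | T1 T1 | b
  T0 -> c
  T1 -> b
  T2 -> d

CYK fill:
  [0..0]={A,T1}  "b"  orig:{A}
  [1..1]={A,T1}  "b"  orig:{A}
  [2..2]={T0}  "c"  orig:{}
  [3..3]={T0}  "c"  orig:{}
  [4..4]={A,T1}  "b"  orig:{A}
  [0..1]={A}  "bb"
  [1..2]={A,S}  "bc"
  [2..3]=∅  "cc"
  [3..4]=∅  "cb"
  [0..2]={A,S}  "bbc"
  [1..3]={A,S}  "bcc"
  [2..4]=∅  "ccb"
  [0..3]={A,S}  "bbcc"
  [1..4]=∅  "bccb"
  [0..4]=∅  "bbccb"

S ∉ T[0,4] ⇒ NO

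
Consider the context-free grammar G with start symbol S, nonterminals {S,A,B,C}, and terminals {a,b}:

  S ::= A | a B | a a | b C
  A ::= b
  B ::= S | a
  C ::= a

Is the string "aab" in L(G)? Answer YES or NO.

Convert to CNF:
  S -> T0 B | T0 T0 | T1 C | b
  A -> b
  B -> T0 B | T0 T0 | T1 C | a | b
  C -> a
  T0 -> a
  T1 -> b

CYK fill:
  [0..0]={B,C,T0}  "a"  orig:{B,C}
  [1..1]={B,C,T0}  "a"  orig:{B,C}
  [2..2]={A,B,S,T1}  "b"  orig:{A,B,S}
  [0..1]={B,S}  "aa"
  [1..2]={B,S}  "ab"
  [0..2]={B,S}  "aab"

S ∈ T[0,2] ⇒ YES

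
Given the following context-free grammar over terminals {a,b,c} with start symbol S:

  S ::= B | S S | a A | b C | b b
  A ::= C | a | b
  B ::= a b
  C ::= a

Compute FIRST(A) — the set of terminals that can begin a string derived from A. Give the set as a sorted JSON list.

FIRST iteration:
[1]
  A via A→a: +{a}
  A via A→b: +{b}
  B via B→a b: +{a}
  C via C→a: +{a}
  S via S→B: +{a}
  S via S→b C: +{b}
  FIRST[S]={a,b}  FIRST[A]={a,b}  FIRST[B]={a}  FIRST[C]={a}
[2] (no change)
  FIRST[S]={a,b}  FIRST[A]={a,b}  FIRST[B]={a}  FIRST[C]={a}

FIRST(A) = ["a", "b"]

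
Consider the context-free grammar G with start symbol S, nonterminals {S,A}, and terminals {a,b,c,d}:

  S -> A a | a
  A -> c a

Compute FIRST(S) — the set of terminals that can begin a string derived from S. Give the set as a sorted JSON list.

FIRST sets, iterate to fixpoint:
round 1:
  A via A→c a: +{c}
  S via S→A a: +{c}
  S via S→a: +{a}
  FIRST(S)={a,c}  FIRST(A)={c}
round 2: — fixpoint
  FIRST(S)={a,c}  FIRST(A)={c}

FIRST(S) = ["a", "c"]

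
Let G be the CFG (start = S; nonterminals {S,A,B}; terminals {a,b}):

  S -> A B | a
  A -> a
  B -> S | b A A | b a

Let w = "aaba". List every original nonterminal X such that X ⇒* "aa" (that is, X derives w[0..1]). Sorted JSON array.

CNF form of G:
  S -> A B | a
  A -> a
  B -> A B | T0 T1 | T0 X2 | a
  T0 -> b
  T1 -> a
  X2 -> A A

CYK fill (cells [i..j] with 0 ≤ i ≤ j ≤ 1 only):
  [0..0]={A,B,S,T1}  "a"  orig:{A,B,S}
  [1..1]={A,B,S,T1}  "a"  orig:{A,B,S}
  [0..1]={B,S,X2}  "aa"  orig:{B,S}

Original NTs in T[0,1] deriving "aa": ["B", "S"]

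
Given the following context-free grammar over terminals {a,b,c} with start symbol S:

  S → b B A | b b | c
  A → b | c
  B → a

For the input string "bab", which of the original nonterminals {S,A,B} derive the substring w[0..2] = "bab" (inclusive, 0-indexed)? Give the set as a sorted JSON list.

Convert to CNF:
  S -> T0 T0 | T0 X1 | c
  A -> b | c
  B -> a
  T0 -> b
  X1 -> B A

CYK table (by increasing span) (cells [i..j] with 0 ≤ i ≤ j ≤ 2 only):
  [0..0]={A,T0}  "b"  orig:{A}
  [1..1]={B}  "a"
  [2..2]={A,T0}  "b"  orig:{A}
  [0..1]=∅  "ba"
  [1..2]={X1}  "ab"  orig:{}
  [0..2]={S}  "bab"

Original NTs in T[0,2] deriving "bab": ["S"]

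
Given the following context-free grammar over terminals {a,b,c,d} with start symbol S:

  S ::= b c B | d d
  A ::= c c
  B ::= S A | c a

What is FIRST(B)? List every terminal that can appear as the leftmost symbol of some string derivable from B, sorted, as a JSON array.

FIRST sets, iterate to fixpoint:
[1]
  A via A→c c: +{c}
  B via B→c a: +{c}
  S via S→b c B: +{b}
  S via S→d d: +{d}
  FIRST[S]={b,d}  FIRST[A]={c}  FIRST[B]={c}
[2]
  B via B→S A: +{b,d}
  FIRST[S]={b,d}  FIRST[A]={c}  FIRST[B]={b,c,d}
[3] (no change)
  FIRST[S]={b,d}  FIRST[A]={c}  FIRST[B]={b,c,d}

FIRST(B) = ["b", "c", "d"]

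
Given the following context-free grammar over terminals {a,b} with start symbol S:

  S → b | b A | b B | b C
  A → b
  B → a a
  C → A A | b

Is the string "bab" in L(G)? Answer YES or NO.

CNF form of G:
  S -> T1 A | T1 B | T1 C | b
  A -> b
  B -> T0 T0
  C -> A A | b
  T0 -> a
  T1 -> b

Fill CYK table bottom-up:
  [0..0]={A,C,S,T1}  "b"  orig:{A,C,S}
  [1..1]={T0}  "a"  orig:{}
  [2..2]={A,C,S,T1}  "b"  orig:{A,C,S}
  [0..1]=∅  "ba"
  [1..2]=∅  "ab"
  [0..2]=∅  "bab"

S ∉ T[0,2] ⇒ NO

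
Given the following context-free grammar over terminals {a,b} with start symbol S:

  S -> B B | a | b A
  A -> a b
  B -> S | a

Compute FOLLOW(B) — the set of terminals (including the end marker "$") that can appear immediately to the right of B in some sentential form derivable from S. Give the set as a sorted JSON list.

Compute FIRST by fixpoint:
round 1:
  A via A→a b: +{a}
  B via B→a: +{a}
  S via S→B B: +{a}
  S via S→b A: +{b}
  FIRST[S]={a,b}  FIRST[A]={a}  FIRST[B]={a}
round 2:
  B via B→S: +{b}
  FIRST[S]={a,b}  FIRST[A]={a}  FIRST[B]={a,b}
round 3: done
  FIRST[S]={a,b}  FIRST[A]={a}  FIRST[B]={a,b}

Compute FOLLOW by fixpoint:
initialize: $ ∈ FOLLOW(S)
pass 1:
  S→B B: FOLLOW(B) ⊇ FIRST(B) = {a,b}; new: +{a,b}
  S→B B: FOLLOW(B) ⊇ FOLLOW(S) ⊇ {$}; new: +{$}
  S→b A: FOLLOW(A) ⊇ FOLLOW(S) ⊇ {$}; new: +{$}
  FOLLOW(S)={$}  FOLLOW(A)={$}  FOLLOW(B)={$,a,b}
pass 2:
  B→S: FOLLOW(S) ⊇ FOLLOW(B) ⊇ {$,a,b}; new: +{a,b}
  S→b A: FOLLOW(A) ⊇ FOLLOW(S) ⊇ {$,a,b}; new: +{a,b}
  FOLLOW(S)={$,a,b}  FOLLOW(A)={$,a,b}  FOLLOW(B)={$,a,b}
pass 3: done
  FOLLOW(S)={$,a,b}  FOLLOW(A)={$,a,b}  FOLLOW(B)={$,a,b}

FOLLOW(B) = ["$", "a", "b"]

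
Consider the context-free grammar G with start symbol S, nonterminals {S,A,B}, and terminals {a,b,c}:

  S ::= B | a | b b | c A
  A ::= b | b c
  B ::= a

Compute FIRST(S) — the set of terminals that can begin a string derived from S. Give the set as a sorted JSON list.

Compute FIRST by fixpoint:
iter 1:
  A via A→b: +{b}
  B via B→a: +{a}
  S via S→B: +{a}
  S via S→b b: +{b}
  S via S→c A: +{c}
  FIRST[S]={a,b,c}  FIRST[A]={b}  FIRST[B]={a}
iter 2: done
  FIRST[S]={a,b,c}  FIRST[A]={b}  FIRST[B]={a}

FIRST(S) = ["a", "b", "c"]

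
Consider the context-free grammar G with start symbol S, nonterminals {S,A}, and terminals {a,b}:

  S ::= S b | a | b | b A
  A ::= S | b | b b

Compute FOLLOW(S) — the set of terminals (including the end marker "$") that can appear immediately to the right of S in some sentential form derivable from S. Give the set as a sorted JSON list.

FIRST iteration:
pass 1:
  A via A→b: +{b}
  S via S→a: +{a}
  S via S→b: +{b}
  FIRST(S)={a,b}  FIRST(A)={b}
pass 2:
  A via A→S: +{a}
  FIRST(S)={a,b}  FIRST(A)={a,b}
pass 3: — fixpoint
  FIRST(S)={a,b}  FIRST(A)={a,b}

FOLLOW sets:
FOLLOW(S) := {$}
iter 1:
  S→S b: FOLLOW(S) ⊇ FIRST(b) = {b}; new: +{b}
  S→b A: FOLLOW(A) ⊇ FOLLOW(S) ⊇ {$,b}; new: +{$,b}
  FOLLOW[S]={$,b}  FOLLOW[A]={$,b}
iter 2: (stable)
  FOLLOW[S]={$,b}  FOLLOW[A]={$,b}

FOLLOW(S) = ["$", "b"]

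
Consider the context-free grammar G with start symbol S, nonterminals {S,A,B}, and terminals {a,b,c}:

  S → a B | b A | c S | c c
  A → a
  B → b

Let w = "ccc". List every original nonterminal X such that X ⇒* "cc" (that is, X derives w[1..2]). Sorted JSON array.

CNF form of G:
  S -> T0 B | T1 A | T2 S | T2 T2
  A -> a
  B -> b
  T0 -> a
  T1 -> b
  T2 -> c

Fill CYK table bottom-up — only the sub-triangle for w[1..2]:
  cell(1,1) c: {T2}  orig:{}
  cell(2,2) c: {T2}  orig:{}
  cell(1,2) cc: {S}

Original NTs in T[1,2] deriving "cc": ["S"]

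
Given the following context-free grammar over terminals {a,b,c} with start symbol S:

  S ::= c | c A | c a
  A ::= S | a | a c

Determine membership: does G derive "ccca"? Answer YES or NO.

CNF form of G:
  S -> T1 A | T1 T0 | c
  A -> T0 T1 | T1 A | T1 T0 | a | c
  T0 -> a
  T1 -> c

CYK table (by increasing span):
  T[0,0] 'c' = {A,S,T1}  orig:{A,S}
  T[1,1] 'c' = {A,S,T1}  orig:{A,S}
  T[2,2] 'c' = {A,S,T1}  orig:{A,S}
  T[3,3] 'a' = {A,T0}  orig:{A}
  T[0,1] 'cc' = {A,S}
  T[1,2] 'cc' = {A,S}
  T[2,3] 'ca' = {A,S}
  T[0,2] 'ccc' = {A,S}
  T[1,3] 'cca' = {A,S}
  T[0,3] 'ccca' = {A,S}

S ∈ T[0,3] ⇒ YES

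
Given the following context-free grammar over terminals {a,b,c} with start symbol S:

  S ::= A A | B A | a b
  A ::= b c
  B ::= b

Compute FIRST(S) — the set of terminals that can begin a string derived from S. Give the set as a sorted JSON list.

Compute FIRST by fixpoint:
round 1:
  A via A→b c: +{b}
  B via B→b: +{b}
  S via S→A A: +{b}
  S via S→a b: +{a}
  FIRST(S)={a,b}  FIRST(A)={b}  FIRST(B)={b}
round 2: — fixpoint
  FIRST(S)={a,b}  FIRST(A)={b}  FIRST(B)={b}

FIRST(S) = ["a", "b"]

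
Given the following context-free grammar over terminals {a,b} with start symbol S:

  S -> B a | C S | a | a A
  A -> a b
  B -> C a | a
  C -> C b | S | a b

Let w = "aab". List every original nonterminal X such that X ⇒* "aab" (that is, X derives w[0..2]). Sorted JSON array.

CNF form of G:
  S -> B T0 | C S | T0 A | a
  A -> T0 T1
  B -> C T0 | a
  C -> B T0 | C S | C T1 | T0 A | T0 T1 | a
  T0 -> a
  T1 -> b

CYK table (by increasing span) (cells [i..j] with 0 ≤ i ≤ j ≤ 2 only):
  cell(0,0) a: {B,C,S,T0}  orig:{B,C,S}
  cell(1,1) a: {B,C,S,T0}  orig:{B,C,S}
  cell(2,2) b: {T1}  orig:{}
  cell(0,1) aa: {B,C,S}
  cell(1,2) ab: {A,C}
  cell(0,2) aab: {C,S}

Original NTs in T[0,2] deriving "aab": ["C", "S"]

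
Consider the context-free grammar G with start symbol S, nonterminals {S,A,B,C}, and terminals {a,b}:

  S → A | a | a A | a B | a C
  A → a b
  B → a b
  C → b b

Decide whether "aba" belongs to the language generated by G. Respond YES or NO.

CNF form of G:
  S -> T0 A | T0 B | T0 C | T0 T1 | a
  A -> T0 T1
  B -> T0 T1
  C -> T1 T1
  T0 -> a
  T1 -> b

CYK fill:
  cell(0,0) a: {S,T0}  orig:{S}
  cell(1,1) b: {T1}  orig:{}
  cell(2,2) a: {S,T0}  orig:{S}
  cell(0,1) ab: {A,B,S}
  cell(1,2) ba: ∅
  cell(0,2) aba: ∅

S ∉ T[0,2] ⇒ NO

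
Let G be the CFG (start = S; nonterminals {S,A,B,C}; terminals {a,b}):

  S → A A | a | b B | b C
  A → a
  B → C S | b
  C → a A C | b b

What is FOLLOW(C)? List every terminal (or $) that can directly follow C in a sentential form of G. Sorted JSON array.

FIRST iteration:
pass 1:
  A via A→a: +{a}
  B via B→b: +{b}
  C via C→a A C: +{a}
  C via C→b b: +{b}
  S via S→A A: +{a}
  S via S→b B: +{b}
  FIRST[S]={a,b}  FIRST[A]={a}  FIRST[B]={b}  FIRST[C]={a,b}
pass 2:
  B via B→C S: +{a}
  FIRST[S]={a,b}  FIRST[A]={a}  FIRST[B]={a,b}  FIRST[C]={a,b}
pass 3: done
  FIRST[S]={a,b}  FIRST[A]={a}  FIRST[B]={a,b}  FIRST[C]={a,b}

FOLLOW sets:
FOLLOW(S) := {$}
round 1:
  B→C S: FOLLOW(C) ⊇ FIRST(S) = {a,b}; new: +{a,b}
  C→a A C: FOLLOW(A) ⊇ FIRST(C) = {a,b}; new: +{a,b}
  S→A A: FOLLOW(A) ⊇ FOLLOW(S) ⊇ {$}; new: +{$}
  S→b B: FOLLOW(B) ⊇ FOLLOW(S) ⊇ {$}; new: +{$}
  S→b C: FOLLOW(C) ⊇ FOLLOW(S) ⊇ {$}; new: +{$}
  FOLLOW[S]={$}  FOLLOW[A]={$,a,b}  FOLLOW[B]={$}  FOLLOW[C]={$,a,b}
round 2: — fixpoint
  FOLLOW[S]={$}  FOLLOW[A]={$,a,b}  FOLLOW[B]={$}  FOLLOW[C]={$,a,b}

FOLLOW(C) = ["$", "a", "b"]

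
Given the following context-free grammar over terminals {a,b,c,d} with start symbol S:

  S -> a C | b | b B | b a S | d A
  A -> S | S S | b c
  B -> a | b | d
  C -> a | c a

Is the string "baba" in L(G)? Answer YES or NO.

Convert to CNF:
  S -> T0 C | T1 B | T1 X5 | T3 A | b
  A -> S S | T0 C | T1 B | T1 T2 | T1 X4 | T3 A | b
  B -> a | b | d
  C -> T2 T0 | a
  T0 -> a
  T1 -> b
  T2 -> c
  T3 -> d
  X4 -> T0 S
  X5 -> T0 S

CYK table (by increasing span):
  T[0,0] 'b' = {A,B,S,T1}  orig:{A,B,S}
  T[1,1] 'a' = {B,C,T0}  orig:{B,C}
  T[2,2] 'b' = {A,B,S,T1}  orig:{A,B,S}
  T[3,3] 'a' = {B,C,T0}  orig:{B,C}
  T[0,1] 'ba' = {A,S}
  T[1,2] 'ab' = {X4,X5}  orig:{}
  T[2,3] 'ba' = {A,S}
  T[0,2] 'bab' = {A,S}
  T[1,3] 'aba' = {X4,X5}  orig:{}
  T[0,3] 'baba' = {A,S}

S ∈ T[0,3] ⇒ YES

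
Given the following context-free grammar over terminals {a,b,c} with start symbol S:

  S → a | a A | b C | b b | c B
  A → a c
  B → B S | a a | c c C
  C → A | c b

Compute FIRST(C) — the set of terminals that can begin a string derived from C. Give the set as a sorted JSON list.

FIRST sets, iterate to fixpoint:
iter 1:
  A via A→a c: +{a}
  B via B→a a: +{a}
  B via B→c c C: +{c}
  C via C→A: +{a}
  C via C→c b: +{c}
  S via S→a: +{a}
  S via S→b C: +{b}
  S via S→c B: +{c}
  S: {a,b,c}  A: {a}  B: {a,c}  C: {a,c}
iter 2: (stable)
  S: {a,b,c}  A: {a}  B: {a,c}  C: {a,c}

FIRST(C) = ["a", "c"]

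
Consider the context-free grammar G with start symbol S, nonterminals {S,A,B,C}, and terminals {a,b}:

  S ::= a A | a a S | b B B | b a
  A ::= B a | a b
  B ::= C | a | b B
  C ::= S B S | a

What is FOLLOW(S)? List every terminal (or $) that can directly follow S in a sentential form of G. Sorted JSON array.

FIRST sets, iterate to fixpoint:
[1]
  A via A→a b: +{a}
  B via B→a: +{a}
  B via B→b B: +{b}
  C via C→a: +{a}
  S via S→a A: +{a}
  S via S→b B B: +{b}
  FIRST(S)={a,b}  FIRST(A)={a}  FIRST(B)={a,b}  FIRST(C)={a}
[2]
  A via A→B a: +{b}
  C via C→S B S: +{b}
  FIRST(S)={a,b}  FIRST(A)={a,b}  FIRST(B)={a,b}  FIRST(C)={a,b}
[3] (stable)
  FIRST(S)={a,b}  FIRST(A)={a,b}  FIRST(B)={a,b}  FIRST(C)={a,b}

FOLLOW iteration:
initialize: $ ∈ FOLLOW(S)
pass 1:
  A→B a: FOLLOW(B) ⊇ FIRST(a) = {a}; new: +{a}
  B→C: FOLLOW(C) ⊇ FOLLOW(B) ⊇ {a}; new: +{a}
  C→S B S: FOLLOW(S) ⊇ FIRST(B) = {a,b}; new: +{a,b}
  C→S B S: FOLLOW(B) ⊇ FIRST(S) = {a,b}; new: +{b}
  S→a A: FOLLOW(A) ⊇ FOLLOW(S) ⊇ {$,a,b}; new: +{$,a,b}
  S→b B B: FOLLOW(B) ⊇ FOLLOW(S) ⊇ {$,a,b}; new: +{$}
  FOLLOW[S]={$,a,b}  FOLLOW[A]={$,a,b}  FOLLOW[B]={$,a,b}  FOLLOW[C]={a}
pass 2:
  B→C: FOLLOW(C) ⊇ FOLLOW(B) ⊇ {$,a,b}; new: +{$,b}
  FOLLOW[S]={$,a,b}  FOLLOW[A]={$,a,b}  FOLLOW[B]={$,a,b}  FOLLOW[C]={$,a,b}
pass 3: (stable)
  FOLLOW[S]={$,a,b}  FOLLOW[A]={$,a,b}  FOLLOW[B]={$,a,b}  FOLLOW[C]={$,a,b}

FOLLOW(S) = ["$", "a", "b"]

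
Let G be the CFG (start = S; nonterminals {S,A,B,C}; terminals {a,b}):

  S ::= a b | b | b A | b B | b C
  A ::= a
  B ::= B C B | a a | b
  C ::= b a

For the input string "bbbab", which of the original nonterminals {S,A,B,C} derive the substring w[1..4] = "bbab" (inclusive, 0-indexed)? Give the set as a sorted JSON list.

CNF form of G:
  S -> T0 T1 | T1 A | T1 B | T1 C | b
  A -> a
  B -> B X2 | T0 T0 | b
  C -> T1 T0
  T0 -> a
  T1 -> b
  X2 -> C B

CYK table (by increasing span) — only the sub-triangle for w[1..4]:
  [1..1]={B,S,T1}  "b"  orig:{B,S}
  [2..2]={B,S,T1}  "b"  orig:{B,S}
  [3..3]={A,T0}  "a"  orig:{A}
  [4..4]={B,S,T1}  "b"  orig:{B,S}
  [1..2]={S}  "bb"
  [2..3]={C,S}  "ba"
  [3..4]={S}  "ab"
  [1..3]={S}  "bba"
  [2..4]={X2}  "bab"  orig:{}
  [1..4]={B}  "bbab"

Original NTs in T[1,4] deriving "bbab": ["B"]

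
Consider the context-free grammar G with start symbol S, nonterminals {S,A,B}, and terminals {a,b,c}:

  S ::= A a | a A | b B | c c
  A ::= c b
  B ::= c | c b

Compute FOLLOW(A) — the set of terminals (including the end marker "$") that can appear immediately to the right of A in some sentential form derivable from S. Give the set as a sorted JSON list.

FIRST sets, iterate to fixpoint:
round 1:
  A via A→c b: +{c}
  B via B→c: +{c}
  S via S→A a: +{c}
  S via S→a A: +{a}
  S via S→b B: +{b}
  S: {a,b,c}  A: {c}  B: {c}
round 2: done
  S: {a,b,c}  A: {c}  B: {c}

FOLLOW iteration:
FOLLOW(S) := {$}
iter 1:
  S→A a: FOLLOW(A) ⊇ FIRST(a) = {a}; new: +{a}
  S→a A: FOLLOW(A) ⊇ FOLLOW(S) ⊇ {$}; new: +{$}
  S→b B: FOLLOW(B) ⊇ FOLLOW(S) ⊇ {$}; new: +{$}
  FOLLOW[S]={$}  FOLLOW[A]={$,a}  FOLLOW[B]={$}
iter 2: (no change)
  FOLLOW[S]={$}  FOLLOW[A]={$,a}  FOLLOW[B]={$}

FOLLOW(A) = ["$", "a"]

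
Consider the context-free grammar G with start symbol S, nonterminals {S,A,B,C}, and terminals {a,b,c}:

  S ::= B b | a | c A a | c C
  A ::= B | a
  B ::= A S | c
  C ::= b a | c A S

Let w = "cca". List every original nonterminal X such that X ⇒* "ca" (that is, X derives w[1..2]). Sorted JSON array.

Convert to CNF:
  S -> B T0 | T2 C | T2 X4 | a
  A -> A S | a | c
  B -> A S | c
  C -> T0 T1 | T2 X3
  T0 -> b
  T1 -> a
  T2 -> c
  X3 -> A S
  X4 -> A T1

CYK fill, restricted to cells inside w[1..2]:
  cell(1,1) c: {A,B,T2}  orig:{A,B}
  cell(2,2) a: {A,S,T1}  orig:{A,S}
  cell(1,2) ca: {A,B,X3,X4}  orig:{A,B}

Original NTs in T[1,2] deriving "ca": ["A", "B"]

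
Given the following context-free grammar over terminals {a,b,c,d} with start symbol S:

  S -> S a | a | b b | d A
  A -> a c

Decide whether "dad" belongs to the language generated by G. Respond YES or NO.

Convert to CNF:
  S -> S T0 | T2 T2 | T3 A | a
  A -> T0 T1
  T0 -> a
  T1 -> c
  T2 -> b
  T3 -> d

CYK fill:
  cell(0,0) d: {T3}  orig:{}
  cell(1,1) a: {S,T0}  orig:{S}
  cell(2,2) d: {T3}  orig:{}
  cell(0,1) da: ∅
  cell(1,2) ad: ∅
  cell(0,2) dad: ∅

S ∉ T[0,2] ⇒ NO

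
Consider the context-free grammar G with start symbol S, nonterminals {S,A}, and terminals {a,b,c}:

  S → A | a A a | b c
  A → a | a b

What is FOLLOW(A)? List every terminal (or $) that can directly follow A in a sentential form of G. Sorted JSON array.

FIRST sets, iterate to fixpoint:
[1]
  A via A→a: +{a}
  S via S→A: +{a}
  S via S→b c: +{b}
  S: {a,b}  A: {a}
[2] done
  S: {a,b}  A: {a}

FOLLOW sets:
FOLLOW(S) := {$}
iter 1:
  S→A: FOLLOW(A) ⊇ FOLLOW(S) ⊇ {$}; new: +{$}
  S→a A a: FOLLOW(A) ⊇ FIRST(a) = {a}; new: +{a}
  S: {$}  A: {$,a}
iter 2: — fixpoint
  S: {$}  A: {$,a}

FOLLOW(A) = ["$", "a"]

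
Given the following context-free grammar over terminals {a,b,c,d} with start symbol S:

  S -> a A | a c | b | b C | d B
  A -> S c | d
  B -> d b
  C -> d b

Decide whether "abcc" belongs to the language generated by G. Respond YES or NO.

Convert to CNF:
  S -> T1 B | T2 C | T3 A | T3 T0 | b
  A -> S T0 | d
  B -> T1 T2
  C -> T1 T2
  T0 -> c
  T1 -> d
  T2 -> b
  T3 -> a

Fill CYK table bottom-up:
  cell(0,0) a: {T3}  orig:{}
  cell(1,1) b: {S,T2}  orig:{S}
  cell(2,2) c: {T0}  orig:{}
  cell(3,3) c: {T0}  orig:{}
  cell(0,1) ab: ∅
  cell(1,2) bc: {A}
  cell(2,3) cc: ∅
  cell(0,2) abc: {S}
  cell(1,3) bcc: ∅
  cell(0,3) abcc: {A}

S ∉ T[0,3] ⇒ NO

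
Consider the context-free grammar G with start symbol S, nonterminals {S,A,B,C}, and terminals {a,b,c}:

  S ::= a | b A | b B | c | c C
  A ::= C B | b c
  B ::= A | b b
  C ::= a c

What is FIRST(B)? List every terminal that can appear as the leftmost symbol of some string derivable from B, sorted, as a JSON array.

FIRST sets, iterate to fixpoint:
[1]
  A via A→b c: +{b}
  B via B→A: +{b}
  C via C→a c: +{a}
  S via S→a: +{a}
  S via S→b A: +{b}
  S via S→c: +{c}
  S: {a,b,c}  A: {b}  B: {b}  C: {a}
[2]
  A via A→C B: +{a}
  B via B→A: +{a}
  S: {a,b,c}  A: {a,b}  B: {a,b}  C: {a}
[3] (no change)
  S: {a,b,c}  A: {a,b}  B: {a,b}  C: {a}

FIRST(B) = ["a", "b"]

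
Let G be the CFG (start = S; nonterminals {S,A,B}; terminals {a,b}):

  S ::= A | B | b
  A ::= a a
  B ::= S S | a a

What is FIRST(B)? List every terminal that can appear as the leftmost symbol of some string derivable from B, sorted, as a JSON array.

FIRST iteration:
round 1:
  A via A→a a: +{a}
  B via B→a a: +{a}
  S via S→A: +{a}
  S via S→b: +{b}
  S: {a,b}  A: {a}  B: {a}
round 2:
  B via B→S S: +{b}
  S: {a,b}  A: {a}  B: {a,b}
round 3: done
  S: {a,b}  A: {a}  B: {a,b}

FIRST(B) = ["a", "b"]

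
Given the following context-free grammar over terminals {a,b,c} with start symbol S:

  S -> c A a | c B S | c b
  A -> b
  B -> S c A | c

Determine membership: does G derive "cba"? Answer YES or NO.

CNF form of G:
  S -> T0 T2 | T0 X4 | T0 X5
  A -> b
  B -> S X3 | c
  T0 -> c
  T1 -> a
  T2 -> b
  X3 -> T0 A
  X4 -> A T1
  X5 -> B S

Fill CYK table bottom-up:
  T[0,0] 'c' = {B,T0}  orig:{B}
  T[1,1] 'b' = {A,T2}  orig:{A}
  T[2,2] 'a' = {T1}  orig:{}
  T[0,1] 'cb' = {S,X3}  orig:{S}
  T[1,2] 'ba' = {X4}  orig:{}
  T[0,2] 'cba' = {S}

S ∈ T[0,2] ⇒ YES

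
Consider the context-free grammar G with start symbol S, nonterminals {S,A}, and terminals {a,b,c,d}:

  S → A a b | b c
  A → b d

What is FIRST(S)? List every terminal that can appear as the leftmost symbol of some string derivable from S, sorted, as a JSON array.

FIRST iteration:
round 1:
  A via A→b d: +{b}
  S via S→A a b: +{b}
  FIRST(S)={b}  FIRST(A)={b}
round 2: (no change)
  FIRST(S)={b}  FIRST(A)={b}

FIRST(S) = ["b"]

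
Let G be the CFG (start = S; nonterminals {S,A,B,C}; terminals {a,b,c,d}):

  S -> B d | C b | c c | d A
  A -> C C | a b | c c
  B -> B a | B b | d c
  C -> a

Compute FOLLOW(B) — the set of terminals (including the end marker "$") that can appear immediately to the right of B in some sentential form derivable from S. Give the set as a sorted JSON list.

FIRST sets, iterate to fixpoint:
round 1:
  A via A→a b: +{a}
  A via A→c c: +{c}
  B via B→d c: +{d}
  C via C→a: +{a}
  S via S→B d: +{d}
  S via S→C b: +{a}
  S via S→c c: +{c}
  FIRST(S)={a,c,d}  FIRST(A)={a,c}  FIRST(B)={d}  FIRST(C)={a}
round 2: (no change)
  FIRST(S)={a,c,d}  FIRST(A)={a,c}  FIRST(B)={d}  FIRST(C)={a}

FOLLOW sets:
initialize: $ ∈ FOLLOW(S)
pass 1:
  A→C C: FOLLOW(C) ⊇ FIRST(C) = {a}; new: +{a}
  B→B a: FOLLOW(B) ⊇ FIRST(a) = {a}; new: +{a}
  B→B b: FOLLOW(B) ⊇ FIRST(b) = {b}; new: +{b}
  S→B d: FOLLOW(B) ⊇ FIRST(d) = {d}; new: +{d}
  S→C b: FOLLOW(C) ⊇ FIRST(b) = {b}; new: +{b}
  S→d A: FOLLOW(A) ⊇ FOLLOW(S) ⊇ {$}; new: +{$}
  FOLLOW(S)={$}  FOLLOW(A)={$}  FOLLOW(B)={a,b,d}  FOLLOW(C)={a,b}
pass 2:
  A→C C: FOLLOW(C) ⊇ FOLLOW(A) ⊇ {$}; new: +{$}
  FOLLOW(S)={$}  FOLLOW(A)={$}  FOLLOW(B)={a,b,d}  FOLLOW(C)={$,a,b}
pass 3: done
  FOLLOW(S)={$}  FOLLOW(A)={$}  FOLLOW(B)={a,b,d}  FOLLOW(C)={$,a,b}

FOLLOW(B) = ["a", "b", "d"]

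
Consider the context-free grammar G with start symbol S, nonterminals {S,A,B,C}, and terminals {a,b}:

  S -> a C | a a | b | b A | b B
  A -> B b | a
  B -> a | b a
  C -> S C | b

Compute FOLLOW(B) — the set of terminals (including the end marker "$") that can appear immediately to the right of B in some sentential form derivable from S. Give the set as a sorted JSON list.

Compute FIRST by fixpoint:
iter 1:
  A via A→a: +{a}
  B via B→a: +{a}
  B via B→b a: +{b}
  C via C→b: +{b}
  S via S→a C: +{a}
  S via S→b: +{b}
  S: {a,b}  A: {a}  B: {a,b}  C: {b}
iter 2:
  A via A→B b: +{b}
  C via C→S C: +{a}
  S: {a,b}  A: {a,b}  B: {a,b}  C: {a,b}
iter 3: — fixpoint
  S: {a,b}  A: {a,b}  B: {a,b}  C: {a,b}

Compute FOLLOW by fixpoint:
initialize: $ ∈ FOLLOW(S)
round 1:
  A→B b: FOLLOW(B) ⊇ FIRST(b) = {b}; new: +{b}
  C→S C: FOLLOW(S) ⊇ FIRST(C) = {a,b}; new: +{a,b}
  S→a C: FOLLOW(C) ⊇ FOLLOW(S) ⊇ {$,a,b}; new: +{$,a,b}
  S→b A: FOLLOW(A) ⊇ FOLLOW(S) ⊇ {$,a,b}; new: +{$,a,b}
  S→b B: FOLLOW(B) ⊇ FOLLOW(S) ⊇ {$,a,b}; new: +{$,a}
  FOLLOW(S)={$,a,b}  FOLLOW(A)={$,a,b}  FOLLOW(B)={$,a,b}  FOLLOW(C)={$,a,b}
round 2: — fixpoint
  FOLLOW(S)={$,a,b}  FOLLOW(A)={$,a,b}  FOLLOW(B)={$,a,b}  FOLLOW(C)={$,a,b}

FOLLOW(B) = ["$", "a", "b"]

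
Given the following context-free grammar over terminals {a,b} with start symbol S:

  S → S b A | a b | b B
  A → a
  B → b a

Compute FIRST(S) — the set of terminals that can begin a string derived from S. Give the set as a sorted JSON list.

FIRST sets, iterate to fixpoint:
pass 1:
  A via A→a: +{a}
  B via B→b a: +{b}
  S via S→a b: +{a}
  S via S→b B: +{b}
  FIRST[S]={a,b}  FIRST[A]={a}  FIRST[B]={b}
pass 2: — fixpoint
  FIRST[S]={a,b}  FIRST[A]={a}  FIRST[B]={b}

FIRST(S) = ["a", "b"]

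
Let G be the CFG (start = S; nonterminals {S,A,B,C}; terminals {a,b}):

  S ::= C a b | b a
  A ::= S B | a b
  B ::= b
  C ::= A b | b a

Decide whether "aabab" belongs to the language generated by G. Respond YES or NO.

CNF form of G:
  S -> C X2 | T1 T0
  A -> S B | T0 T1
  B -> b
  C -> A T1 | T1 T0
  T0 -> a
  T1 -> b
  X2 -> T0 T1

CYK fill:
  T[0,0] 'a' = {T0}  orig:{}
  T[1,1] 'a' = {T0}  orig:{}
  T[2,2] 'b' = {B,T1}  orig:{B}
  T[3,3] 'a' = {T0}  orig:{}
  T[4,4] 'b' = {B,T1}  orig:{B}
  T[0,1] 'aa' = ∅
  T[1,2] 'ab' = {A,X2}  orig:{A}
  T[2,3] 'ba' = {C,S}
  T[3,4] 'ab' = {A,X2}  orig:{A}
  T[0,2] 'aab' = ∅
  T[1,3] 'aba' = ∅
  T[2,4] 'bab' = {A}
  T[0,3] 'aaba' = ∅
  T[1,4] 'abab' = ∅
  T[0,4] 'aabab' = ∅

S ∉ T[0,4] ⇒ NO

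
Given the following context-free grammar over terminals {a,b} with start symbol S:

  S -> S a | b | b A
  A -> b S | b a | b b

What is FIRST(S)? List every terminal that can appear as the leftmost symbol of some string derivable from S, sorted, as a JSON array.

FIRST sets, iterate to fixpoint:
[1]
  A via A→b S: +{b}
  S via S→b: +{b}
  FIRST[S]={b}  FIRST[A]={b}
[2] done
  FIRST[S]={b}  FIRST[A]={b}

FIRST(S) = ["b"]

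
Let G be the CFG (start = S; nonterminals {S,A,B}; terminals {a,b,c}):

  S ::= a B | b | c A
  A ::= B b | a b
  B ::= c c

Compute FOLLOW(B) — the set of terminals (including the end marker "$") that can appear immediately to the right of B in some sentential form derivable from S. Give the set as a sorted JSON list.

FIRST iteration:
pass 1:
  A via A→a b: +{a}
  B via B→c c: +{c}
  S via S→a B: +{a}
  S via S→b: +{b}
  S via S→c A: +{c}
  FIRST(S)={a,b,c}  FIRST(A)={a}  FIRST(B)={c}
pass 2:
  A via A→B b: +{c}
  FIRST(S)={a,b,c}  FIRST(A)={a,c}  FIRST(B)={c}
pass 3: (no change)
  FIRST(S)={a,b,c}  FIRST(A)={a,c}  FIRST(B)={c}

FOLLOW iteration:
initialize: $ ∈ FOLLOW(S)
iter 1:
  A→B b: FOLLOW(B) ⊇ FIRST(b) = {b}; new: +{b}
  S→a B: FOLLOW(B) ⊇ FOLLOW(S) ⊇ {$}; new: +{$}
  S→c A: FOLLOW(A) ⊇ FOLLOW(S) ⊇ {$}; new: +{$}
  S: {$}  A: {$}  B: {$,b}
iter 2: (stable)
  S: {$}  A: {$}  B: {$,b}

FOLLOW(B) = ["$", "b"]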